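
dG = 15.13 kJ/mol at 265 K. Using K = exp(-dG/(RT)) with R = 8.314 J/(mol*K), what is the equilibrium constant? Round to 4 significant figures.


dG is in kJ/mol; multiply by 1000 to match R in J/(mol*K).
RT = 8.314 * 265 = 2203.21 J/mol
exponent = -dG*1000 / (RT) = -(15.13*1000) / 2203.21 = -6.86725278
K = exp(-6.86725278)
K = 0.0010413339, rounded to 4 significant figures:

0.001041


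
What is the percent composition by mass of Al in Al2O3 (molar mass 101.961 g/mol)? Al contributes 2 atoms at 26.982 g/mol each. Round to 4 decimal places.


pct = 100 * (n_elem * M_elem) / M_total
mass_contribution = 2 * 26.982 = 53.964 g/mol
pct = 100 * 53.964 / 101.961
pct = 52.92611881 %, rounded to 4 dp:

52.9261 %


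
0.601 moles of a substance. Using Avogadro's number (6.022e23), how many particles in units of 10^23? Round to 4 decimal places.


N = n * NA, then divide by 1e23 for the requested units.
N / 1e23 = n * 6.022
N / 1e23 = 0.601 * 6.022
N / 1e23 = 3.619222, rounded to 4 dp:

3.6192


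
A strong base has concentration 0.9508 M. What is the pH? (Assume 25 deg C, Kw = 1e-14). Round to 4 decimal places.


A strong base dissociates completely, so [OH-] equals the given concentration.
pOH = -log10([OH-]) = -log10(0.9508) = 0.021911
pH = 14 - pOH = 14 - 0.021911
pH = 13.978089, rounded to 4 dp:

13.9781


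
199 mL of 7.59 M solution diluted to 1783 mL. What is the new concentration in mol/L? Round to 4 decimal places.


Dilution: M1*V1 = M2*V2, solve for M2.
M2 = M1*V1 / V2
M2 = 7.59 * 199 / 1783
M2 = 1510.41 / 1783
M2 = 0.84711722 mol/L, rounded to 4 dp:

0.8471 mol/L


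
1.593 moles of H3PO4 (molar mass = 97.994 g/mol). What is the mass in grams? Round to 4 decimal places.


mass = n * M
mass = 1.593 * 97.994
mass = 156.104442 g, rounded to 4 dp:

156.1044 g


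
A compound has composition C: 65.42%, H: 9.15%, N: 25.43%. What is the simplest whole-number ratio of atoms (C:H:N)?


Assume 100 g of compound, divide each mass% by atomic mass to get moles, then normalize by the smallest to get a raw atom ratio.
Moles per 100 g: C: 65.42/12.011 = 5.4467, H: 9.15/1.008 = 9.0774, N: 25.43/14.007 = 1.8155
Raw ratio (divide by min = 1.8155): C: 3.0, H: 5.0, N: 1.0
Multiply by 1 to clear fractions: C: 3.0 ~= 3, H: 5.0 ~= 5, N: 1.0 ~= 1
Reduce by GCD to get the simplest whole-number ratio:

3:5:1


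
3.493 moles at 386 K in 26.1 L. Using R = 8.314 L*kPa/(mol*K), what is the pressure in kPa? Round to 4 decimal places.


PV = nRT, solve for P = nRT / V.
nRT = 3.493 * 8.314 * 386 = 11209.7496
P = 11209.7496 / 26.1
P = 429.49232184 kPa, rounded to 4 dp:

429.4923 kPa


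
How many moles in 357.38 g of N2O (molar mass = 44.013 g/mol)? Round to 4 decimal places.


n = mass / M
n = 357.38 / 44.013
n = 8.11987367 mol, rounded to 4 dp:

8.1199 mol


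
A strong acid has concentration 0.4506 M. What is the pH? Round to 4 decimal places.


A strong acid dissociates completely, so [H+] equals the given concentration.
pH = -log10([H+]) = -log10(0.4506)
pH = 0.34620881, rounded to 4 dp:

0.3462


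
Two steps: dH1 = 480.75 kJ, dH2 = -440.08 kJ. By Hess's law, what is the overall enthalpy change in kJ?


Hess's law: enthalpy is a state function, so add the step enthalpies.
dH_total = dH1 + dH2 = 480.75 + (-440.08)
dH_total = 40.67 kJ:

40.67 kJ


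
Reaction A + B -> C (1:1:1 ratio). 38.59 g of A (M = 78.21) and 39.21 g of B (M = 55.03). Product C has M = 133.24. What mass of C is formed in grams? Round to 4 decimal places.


Find moles of each reactant; the smaller value is the limiting reagent in a 1:1:1 reaction, so moles_C equals moles of the limiter.
n_A = mass_A / M_A = 38.59 / 78.21 = 0.493415 mol
n_B = mass_B / M_B = 39.21 / 55.03 = 0.71252 mol
Limiting reagent: A (smaller), n_limiting = 0.493415 mol
mass_C = n_limiting * M_C = 0.493415 * 133.24
mass_C = 65.7426146 g, rounded to 4 dp:

65.7426 g


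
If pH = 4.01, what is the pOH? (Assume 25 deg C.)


At 25 deg C, pH + pOH = 14.
pOH = 14 - pH = 14 - 4.01
pOH = 9.99:

9.99


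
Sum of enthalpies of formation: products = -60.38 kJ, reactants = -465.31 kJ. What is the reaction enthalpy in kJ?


dH_rxn = sum(dH_f products) - sum(dH_f reactants)
dH_rxn = -60.38 - (-465.31)
dH_rxn = 404.93 kJ:

404.93 kJ


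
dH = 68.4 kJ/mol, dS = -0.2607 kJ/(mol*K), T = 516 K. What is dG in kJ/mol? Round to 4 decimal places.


Gibbs: dG = dH - T*dS (consistent units, dS already in kJ/(mol*K)).
T*dS = 516 * -0.2607 = -134.5212
dG = 68.4 - (-134.5212)
dG = 202.9212 kJ/mol, rounded to 4 dp:

202.9212 kJ/mol


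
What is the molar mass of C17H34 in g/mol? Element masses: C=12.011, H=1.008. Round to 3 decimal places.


M = sum(count * atomic_mass) over atoms.
M = 17*12.011 + 34*1.008
M = 204.187 + 34.272
M = 238.459 g/mol, rounded to 3 dp:

238.459 g/mol


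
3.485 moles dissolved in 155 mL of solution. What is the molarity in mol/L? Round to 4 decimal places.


Convert volume to liters: V_L = V_mL / 1000.
V_L = 155 / 1000 = 0.155 L
M = n / V_L = 3.485 / 0.155
M = 22.48387097 mol/L, rounded to 4 dp:

22.4839 mol/L


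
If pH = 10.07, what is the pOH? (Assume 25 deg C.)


At 25 deg C, pH + pOH = 14.
pOH = 14 - pH = 14 - 10.07
pOH = 3.93:

3.93


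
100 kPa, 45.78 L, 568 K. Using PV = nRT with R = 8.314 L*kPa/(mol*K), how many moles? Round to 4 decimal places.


PV = nRT, solve for n = PV / (RT).
PV = 100 * 45.78 = 4578.0
RT = 8.314 * 568 = 4722.352
n = 4578.0 / 4722.352
n = 0.96943218 mol, rounded to 4 dp:

0.9694 mol


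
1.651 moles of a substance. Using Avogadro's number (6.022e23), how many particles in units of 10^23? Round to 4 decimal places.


N = n * NA, then divide by 1e23 for the requested units.
N / 1e23 = n * 6.022
N / 1e23 = 1.651 * 6.022
N / 1e23 = 9.942322, rounded to 4 dp:

9.9423


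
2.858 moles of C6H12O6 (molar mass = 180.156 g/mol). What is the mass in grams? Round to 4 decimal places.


mass = n * M
mass = 2.858 * 180.156
mass = 514.885848 g, rounded to 4 dp:

514.8858 g


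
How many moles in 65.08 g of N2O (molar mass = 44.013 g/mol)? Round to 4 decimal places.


n = mass / M
n = 65.08 / 44.013
n = 1.47865403 mol, rounded to 4 dp:

1.4787 mol


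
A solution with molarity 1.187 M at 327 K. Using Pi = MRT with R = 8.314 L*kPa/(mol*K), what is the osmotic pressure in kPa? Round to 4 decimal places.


Osmotic pressure (van't Hoff): Pi = M*R*T.
RT = 8.314 * 327 = 2718.678
Pi = 1.187 * 2718.678
Pi = 3227.070786 kPa, rounded to 4 dp:

3227.0708 kPa


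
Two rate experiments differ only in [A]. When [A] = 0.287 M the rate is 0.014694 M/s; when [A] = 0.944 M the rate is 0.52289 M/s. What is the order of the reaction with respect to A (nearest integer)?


Rate is proportional to [A]^n, so rate2/rate1 = ([A]2/[A]1)^n. Take logs to solve for n.
rate2/rate1 = 0.52289 / 0.014694 = 35.5853
[A]2/[A]1 = 0.944 / 0.287 = 3.2892
n = ln(35.5853) / ln(3.2892) = 3.0
Nearest integer order:

3


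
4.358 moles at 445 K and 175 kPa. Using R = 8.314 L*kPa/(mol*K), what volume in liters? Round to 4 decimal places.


PV = nRT, solve for V = nRT / P.
nRT = 4.358 * 8.314 * 445 = 16123.4233
V = 16123.4233 / 175
V = 92.13384743 L, rounded to 4 dp:

92.1338 L


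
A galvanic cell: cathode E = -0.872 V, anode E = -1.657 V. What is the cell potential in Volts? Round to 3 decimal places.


Standard cell potential: E_cell = E_cathode - E_anode.
E_cell = -0.872 - (-1.657)
E_cell = 0.785 V, rounded to 3 dp:

0.785 V


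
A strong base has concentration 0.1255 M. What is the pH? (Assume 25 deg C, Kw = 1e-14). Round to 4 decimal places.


A strong base dissociates completely, so [OH-] equals the given concentration.
pOH = -log10([OH-]) = -log10(0.1255) = 0.901356
pH = 14 - pOH = 14 - 0.901356
pH = 13.098644, rounded to 4 dp:

13.0986


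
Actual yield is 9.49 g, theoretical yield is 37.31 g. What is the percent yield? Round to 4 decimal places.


% yield = 100 * actual / theoretical
% yield = 100 * 9.49 / 37.31
% yield = 25.43554007 %, rounded to 4 dp:

25.4355 %


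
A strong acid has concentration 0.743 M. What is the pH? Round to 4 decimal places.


A strong acid dissociates completely, so [H+] equals the given concentration.
pH = -log10([H+]) = -log10(0.743)
pH = 0.12901119, rounded to 4 dp:

0.1290


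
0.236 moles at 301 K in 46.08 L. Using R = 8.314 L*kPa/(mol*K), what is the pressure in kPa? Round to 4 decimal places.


PV = nRT, solve for P = nRT / V.
nRT = 0.236 * 8.314 * 301 = 590.5933
P = 590.5933 / 46.08
P = 12.81669488 kPa, rounded to 4 dp:

12.8167 kPa


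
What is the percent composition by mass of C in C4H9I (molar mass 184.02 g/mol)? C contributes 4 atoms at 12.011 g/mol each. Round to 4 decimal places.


pct = 100 * (n_elem * M_elem) / M_total
mass_contribution = 4 * 12.011 = 48.044 g/mol
pct = 100 * 48.044 / 184.02
pct = 26.10803174 %, rounded to 4 dp:

26.1080 %


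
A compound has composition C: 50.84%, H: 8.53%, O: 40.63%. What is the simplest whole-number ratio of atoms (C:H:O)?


Assume 100 g of compound, divide each mass% by atomic mass to get moles, then normalize by the smallest to get a raw atom ratio.
Moles per 100 g: C: 50.84/12.011 = 4.2328, H: 8.53/1.008 = 8.4623, O: 40.63/15.999 = 2.5395
Raw ratio (divide by min = 2.5395): C: 1.667, H: 3.332, O: 1.0
Multiply by 3 to clear fractions: C: 5.0 ~= 5, H: 9.997 ~= 10, O: 3.0 ~= 3
Reduce by GCD to get the simplest whole-number ratio:

5:10:3


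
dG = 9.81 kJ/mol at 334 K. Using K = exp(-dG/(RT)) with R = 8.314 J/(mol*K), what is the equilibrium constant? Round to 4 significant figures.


dG is in kJ/mol; multiply by 1000 to match R in J/(mol*K).
RT = 8.314 * 334 = 2776.876 J/mol
exponent = -dG*1000 / (RT) = -(9.81*1000) / 2776.876 = -3.53274687
K = exp(-3.53274687)
K = 0.02922453, rounded to 4 significant figures:

0.02922


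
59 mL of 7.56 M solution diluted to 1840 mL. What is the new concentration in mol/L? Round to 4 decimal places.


Dilution: M1*V1 = M2*V2, solve for M2.
M2 = M1*V1 / V2
M2 = 7.56 * 59 / 1840
M2 = 446.04 / 1840
M2 = 0.24241304 mol/L, rounded to 4 dp:

0.2424 mol/L


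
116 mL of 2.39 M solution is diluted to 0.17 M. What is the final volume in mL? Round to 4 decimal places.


Dilution: M1*V1 = M2*V2, solve for V2.
V2 = M1*V1 / M2
V2 = 2.39 * 116 / 0.17
V2 = 277.24 / 0.17
V2 = 1630.82352941 mL, rounded to 4 dp:

1630.8235 mL


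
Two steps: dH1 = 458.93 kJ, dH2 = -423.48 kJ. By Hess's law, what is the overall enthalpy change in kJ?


Hess's law: enthalpy is a state function, so add the step enthalpies.
dH_total = dH1 + dH2 = 458.93 + (-423.48)
dH_total = 35.45 kJ:

35.45 kJ


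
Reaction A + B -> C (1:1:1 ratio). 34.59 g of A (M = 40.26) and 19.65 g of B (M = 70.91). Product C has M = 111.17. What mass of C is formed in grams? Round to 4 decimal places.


Find moles of each reactant; the smaller value is the limiting reagent in a 1:1:1 reaction, so moles_C equals moles of the limiter.
n_A = mass_A / M_A = 34.59 / 40.26 = 0.859165 mol
n_B = mass_B / M_B = 19.65 / 70.91 = 0.277112 mol
Limiting reagent: B (smaller), n_limiting = 0.277112 mol
mass_C = n_limiting * M_C = 0.277112 * 111.17
mass_C = 30.80654104 g, rounded to 4 dp:

30.8065 g


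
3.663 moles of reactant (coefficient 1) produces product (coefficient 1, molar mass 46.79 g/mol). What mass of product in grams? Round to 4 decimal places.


Use the coefficient ratio to convert reactant moles to product moles, then multiply by the product's molar mass.
moles_P = moles_R * (coeff_P / coeff_R) = 3.663 * (1/1) = 3.663
mass_P = moles_P * M_P = 3.663 * 46.79
mass_P = 171.39177 g, rounded to 4 dp:

171.3918 g


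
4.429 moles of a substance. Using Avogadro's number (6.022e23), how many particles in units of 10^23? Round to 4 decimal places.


N = n * NA, then divide by 1e23 for the requested units.
N / 1e23 = n * 6.022
N / 1e23 = 4.429 * 6.022
N / 1e23 = 26.671438, rounded to 4 dp:

26.6714


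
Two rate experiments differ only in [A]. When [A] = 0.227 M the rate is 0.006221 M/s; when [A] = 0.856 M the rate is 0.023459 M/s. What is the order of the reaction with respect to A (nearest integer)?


Rate is proportional to [A]^n, so rate2/rate1 = ([A]2/[A]1)^n. Take logs to solve for n.
rate2/rate1 = 0.023459 / 0.006221 = 3.7709
[A]2/[A]1 = 0.856 / 0.227 = 3.7709
n = ln(3.7709) / ln(3.7709) = 1.0
Nearest integer order:

1


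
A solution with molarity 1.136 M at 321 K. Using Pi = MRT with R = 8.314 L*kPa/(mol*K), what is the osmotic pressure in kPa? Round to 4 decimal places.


Osmotic pressure (van't Hoff): Pi = M*R*T.
RT = 8.314 * 321 = 2668.794
Pi = 1.136 * 2668.794
Pi = 3031.749984 kPa, rounded to 4 dp:

3031.7500 kPa


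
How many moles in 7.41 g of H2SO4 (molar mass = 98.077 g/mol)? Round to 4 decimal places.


n = mass / M
n = 7.41 / 98.077
n = 0.07555288 mol, rounded to 4 dp:

0.0756 mol


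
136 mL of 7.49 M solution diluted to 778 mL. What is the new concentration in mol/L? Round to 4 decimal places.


Dilution: M1*V1 = M2*V2, solve for M2.
M2 = M1*V1 / V2
M2 = 7.49 * 136 / 778
M2 = 1018.64 / 778
M2 = 1.30930591 mol/L, rounded to 4 dp:

1.3093 mol/L


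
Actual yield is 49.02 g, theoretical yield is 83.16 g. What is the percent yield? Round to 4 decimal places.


% yield = 100 * actual / theoretical
% yield = 100 * 49.02 / 83.16
% yield = 58.94660895 %, rounded to 4 dp:

58.9466 %


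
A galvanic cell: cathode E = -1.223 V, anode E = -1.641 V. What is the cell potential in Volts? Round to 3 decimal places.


Standard cell potential: E_cell = E_cathode - E_anode.
E_cell = -1.223 - (-1.641)
E_cell = 0.418 V, rounded to 3 dp:

0.418 V


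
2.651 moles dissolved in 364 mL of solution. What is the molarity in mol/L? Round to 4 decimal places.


Convert volume to liters: V_L = V_mL / 1000.
V_L = 364 / 1000 = 0.364 L
M = n / V_L = 2.651 / 0.364
M = 7.28296703 mol/L, rounded to 4 dp:

7.2830 mol/L


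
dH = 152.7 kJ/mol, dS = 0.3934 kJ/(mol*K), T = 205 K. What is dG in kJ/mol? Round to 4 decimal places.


Gibbs: dG = dH - T*dS (consistent units, dS already in kJ/(mol*K)).
T*dS = 205 * 0.3934 = 80.647
dG = 152.7 - (80.647)
dG = 72.053 kJ/mol, rounded to 4 dp:

72.0530 kJ/mol


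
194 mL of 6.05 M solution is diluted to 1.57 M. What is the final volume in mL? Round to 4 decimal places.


Dilution: M1*V1 = M2*V2, solve for V2.
V2 = M1*V1 / M2
V2 = 6.05 * 194 / 1.57
V2 = 1173.7 / 1.57
V2 = 747.57961783 mL, rounded to 4 dp:

747.5796 mL


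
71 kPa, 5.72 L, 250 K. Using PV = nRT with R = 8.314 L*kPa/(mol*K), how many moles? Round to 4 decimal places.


PV = nRT, solve for n = PV / (RT).
PV = 71 * 5.72 = 406.12
RT = 8.314 * 250 = 2078.5
n = 406.12 / 2078.5
n = 0.19539091 mol, rounded to 4 dp:

0.1954 mol


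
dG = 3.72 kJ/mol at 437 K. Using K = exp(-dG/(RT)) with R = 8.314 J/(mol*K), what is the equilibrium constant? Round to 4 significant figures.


dG is in kJ/mol; multiply by 1000 to match R in J/(mol*K).
RT = 8.314 * 437 = 3633.218 J/mol
exponent = -dG*1000 / (RT) = -(3.72*1000) / 3633.218 = -1.02388571
K = exp(-1.02388571)
K = 0.35919649, rounded to 4 significant figures:

0.3592


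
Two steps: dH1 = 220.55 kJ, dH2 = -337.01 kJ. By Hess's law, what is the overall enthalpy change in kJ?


Hess's law: enthalpy is a state function, so add the step enthalpies.
dH_total = dH1 + dH2 = 220.55 + (-337.01)
dH_total = -116.46 kJ:

-116.46 kJ


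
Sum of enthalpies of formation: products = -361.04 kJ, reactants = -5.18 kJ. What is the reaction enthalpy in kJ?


dH_rxn = sum(dH_f products) - sum(dH_f reactants)
dH_rxn = -361.04 - (-5.18)
dH_rxn = -355.86 kJ:

-355.86 kJ


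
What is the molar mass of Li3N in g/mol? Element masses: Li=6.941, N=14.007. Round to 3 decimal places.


M = sum(count * atomic_mass) over atoms.
M = 3*6.941 + 1*14.007
M = 20.823 + 14.007
M = 34.83 g/mol, rounded to 3 dp:

34.830 g/mol


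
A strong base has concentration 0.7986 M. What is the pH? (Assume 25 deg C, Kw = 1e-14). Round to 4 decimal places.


A strong base dissociates completely, so [OH-] equals the given concentration.
pOH = -log10([OH-]) = -log10(0.7986) = 0.097671
pH = 14 - pOH = 14 - 0.097671
pH = 13.902329, rounded to 4 dp:

13.9023


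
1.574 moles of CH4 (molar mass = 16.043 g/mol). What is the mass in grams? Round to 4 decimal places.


mass = n * M
mass = 1.574 * 16.043
mass = 25.251682 g, rounded to 4 dp:

25.2517 g


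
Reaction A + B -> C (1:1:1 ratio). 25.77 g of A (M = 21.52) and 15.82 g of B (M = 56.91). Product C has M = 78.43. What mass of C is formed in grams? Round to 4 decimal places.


Find moles of each reactant; the smaller value is the limiting reagent in a 1:1:1 reaction, so moles_C equals moles of the limiter.
n_A = mass_A / M_A = 25.77 / 21.52 = 1.197491 mol
n_B = mass_B / M_B = 15.82 / 56.91 = 0.277983 mol
Limiting reagent: B (smaller), n_limiting = 0.277983 mol
mass_C = n_limiting * M_C = 0.277983 * 78.43
mass_C = 21.80220669 g, rounded to 4 dp:

21.8022 g


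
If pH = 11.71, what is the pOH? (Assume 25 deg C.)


At 25 deg C, pH + pOH = 14.
pOH = 14 - pH = 14 - 11.71
pOH = 2.29:

2.29


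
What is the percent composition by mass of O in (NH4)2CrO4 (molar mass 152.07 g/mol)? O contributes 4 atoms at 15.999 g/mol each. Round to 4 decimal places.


pct = 100 * (n_elem * M_elem) / M_total
mass_contribution = 4 * 15.999 = 63.996 g/mol
pct = 100 * 63.996 / 152.07
pct = 42.08325113 %, rounded to 4 dp:

42.0833 %


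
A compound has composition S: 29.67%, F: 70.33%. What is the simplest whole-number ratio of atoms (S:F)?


Assume 100 g of compound, divide each mass% by atomic mass to get moles, then normalize by the smallest to get a raw atom ratio.
Moles per 100 g: S: 29.67/32.065 = 0.9253, F: 70.33/18.998 = 3.702
Raw ratio (divide by min = 0.9253): S: 1.0, F: 4.001
Multiply by 1 to clear fractions: S: 1.0 ~= 1, F: 4.001 ~= 4
Reduce by GCD to get the simplest whole-number ratio:

1:4


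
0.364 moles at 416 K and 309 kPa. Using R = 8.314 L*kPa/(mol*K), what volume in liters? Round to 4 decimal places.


PV = nRT, solve for V = nRT / P.
nRT = 0.364 * 8.314 * 416 = 1258.9391
V = 1258.9391 / 309
V = 4.07423657 L, rounded to 4 dp:

4.0742 L


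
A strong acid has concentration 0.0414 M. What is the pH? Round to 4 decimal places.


A strong acid dissociates completely, so [H+] equals the given concentration.
pH = -log10([H+]) = -log10(0.0414)
pH = 1.38299966, rounded to 4 dp:

1.3830


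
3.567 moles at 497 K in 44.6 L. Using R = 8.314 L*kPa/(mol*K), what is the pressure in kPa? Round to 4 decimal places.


PV = nRT, solve for P = nRT / V.
nRT = 3.567 * 8.314 * 497 = 14739.0509
P = 14739.0509 / 44.6
P = 330.47199327 kPa, rounded to 4 dp:

330.4720 kPa


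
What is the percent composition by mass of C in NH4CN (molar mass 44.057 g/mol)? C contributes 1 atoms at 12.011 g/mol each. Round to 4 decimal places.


pct = 100 * (n_elem * M_elem) / M_total
mass_contribution = 1 * 12.011 = 12.011 g/mol
pct = 100 * 12.011 / 44.057
pct = 27.26241006 %, rounded to 4 dp:

27.2624 %


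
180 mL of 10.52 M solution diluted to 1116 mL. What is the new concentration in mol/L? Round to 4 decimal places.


Dilution: M1*V1 = M2*V2, solve for M2.
M2 = M1*V1 / V2
M2 = 10.52 * 180 / 1116
M2 = 1893.6 / 1116
M2 = 1.69677419 mol/L, rounded to 4 dp:

1.6968 mol/L


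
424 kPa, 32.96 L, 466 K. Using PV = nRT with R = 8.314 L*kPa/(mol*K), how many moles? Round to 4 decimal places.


PV = nRT, solve for n = PV / (RT).
PV = 424 * 32.96 = 13975.04
RT = 8.314 * 466 = 3874.324
n = 13975.04 / 3874.324
n = 3.6070912 mol, rounded to 4 dp:

3.6071 mol


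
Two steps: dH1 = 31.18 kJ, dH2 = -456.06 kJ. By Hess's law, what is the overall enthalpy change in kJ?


Hess's law: enthalpy is a state function, so add the step enthalpies.
dH_total = dH1 + dH2 = 31.18 + (-456.06)
dH_total = -424.88 kJ:

-424.88 kJ


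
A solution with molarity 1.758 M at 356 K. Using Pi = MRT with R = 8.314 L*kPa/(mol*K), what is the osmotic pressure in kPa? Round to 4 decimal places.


Osmotic pressure (van't Hoff): Pi = M*R*T.
RT = 8.314 * 356 = 2959.784
Pi = 1.758 * 2959.784
Pi = 5203.300272 kPa, rounded to 4 dp:

5203.3003 kPa


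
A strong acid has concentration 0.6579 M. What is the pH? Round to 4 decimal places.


A strong acid dissociates completely, so [H+] equals the given concentration.
pH = -log10([H+]) = -log10(0.6579)
pH = 0.18184011, rounded to 4 dp:

0.1818


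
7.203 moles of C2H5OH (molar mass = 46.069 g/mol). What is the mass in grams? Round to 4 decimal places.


mass = n * M
mass = 7.203 * 46.069
mass = 331.835007 g, rounded to 4 dp:

331.8350 g


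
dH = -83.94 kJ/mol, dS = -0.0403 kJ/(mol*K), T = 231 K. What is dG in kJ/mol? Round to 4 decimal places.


Gibbs: dG = dH - T*dS (consistent units, dS already in kJ/(mol*K)).
T*dS = 231 * -0.0403 = -9.3093
dG = -83.94 - (-9.3093)
dG = -74.6307 kJ/mol, rounded to 4 dp:

-74.6307 kJ/mol


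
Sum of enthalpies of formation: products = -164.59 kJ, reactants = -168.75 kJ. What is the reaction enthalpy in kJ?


dH_rxn = sum(dH_f products) - sum(dH_f reactants)
dH_rxn = -164.59 - (-168.75)
dH_rxn = 4.16 kJ:

4.16 kJ


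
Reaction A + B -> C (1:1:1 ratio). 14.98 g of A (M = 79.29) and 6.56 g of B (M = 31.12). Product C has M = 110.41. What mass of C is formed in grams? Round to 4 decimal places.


Find moles of each reactant; the smaller value is the limiting reagent in a 1:1:1 reaction, so moles_C equals moles of the limiter.
n_A = mass_A / M_A = 14.98 / 79.29 = 0.188927 mol
n_B = mass_B / M_B = 6.56 / 31.12 = 0.210797 mol
Limiting reagent: A (smaller), n_limiting = 0.188927 mol
mass_C = n_limiting * M_C = 0.188927 * 110.41
mass_C = 20.85943007 g, rounded to 4 dp:

20.8594 g


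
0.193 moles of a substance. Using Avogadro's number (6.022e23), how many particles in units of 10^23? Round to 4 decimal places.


N = n * NA, then divide by 1e23 for the requested units.
N / 1e23 = n * 6.022
N / 1e23 = 0.193 * 6.022
N / 1e23 = 1.162246, rounded to 4 dp:

1.1622


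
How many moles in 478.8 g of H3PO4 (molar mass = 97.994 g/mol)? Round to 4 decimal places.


n = mass / M
n = 478.8 / 97.994
n = 4.88601343 mol, rounded to 4 dp:

4.8860 mol


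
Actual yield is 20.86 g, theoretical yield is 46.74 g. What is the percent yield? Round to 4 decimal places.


% yield = 100 * actual / theoretical
% yield = 100 * 20.86 / 46.74
% yield = 44.62986735 %, rounded to 4 dp:

44.6299 %


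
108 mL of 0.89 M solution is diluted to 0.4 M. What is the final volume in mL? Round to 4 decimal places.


Dilution: M1*V1 = M2*V2, solve for V2.
V2 = M1*V1 / M2
V2 = 0.89 * 108 / 0.4
V2 = 96.12 / 0.4
V2 = 240.3 mL, rounded to 4 dp:

240.3000 mL


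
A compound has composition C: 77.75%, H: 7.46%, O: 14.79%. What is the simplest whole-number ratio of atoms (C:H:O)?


Assume 100 g of compound, divide each mass% by atomic mass to get moles, then normalize by the smallest to get a raw atom ratio.
Moles per 100 g: C: 77.75/12.011 = 6.4732, H: 7.46/1.008 = 7.4008, O: 14.79/15.999 = 0.9244
Raw ratio (divide by min = 0.9244): C: 7.002, H: 8.006, O: 1.0
Multiply by 1 to clear fractions: C: 7.002 ~= 7, H: 8.006 ~= 8, O: 1.0 ~= 1
Reduce by GCD to get the simplest whole-number ratio:

7:8:1


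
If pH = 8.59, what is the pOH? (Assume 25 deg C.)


At 25 deg C, pH + pOH = 14.
pOH = 14 - pH = 14 - 8.59
pOH = 5.41:

5.41


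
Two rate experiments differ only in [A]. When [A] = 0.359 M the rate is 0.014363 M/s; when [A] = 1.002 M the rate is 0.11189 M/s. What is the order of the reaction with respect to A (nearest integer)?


Rate is proportional to [A]^n, so rate2/rate1 = ([A]2/[A]1)^n. Take logs to solve for n.
rate2/rate1 = 0.11189 / 0.014363 = 7.7902
[A]2/[A]1 = 1.002 / 0.359 = 2.7911
n = ln(7.7902) / ln(2.7911) = 2.0
Nearest integer order:

2


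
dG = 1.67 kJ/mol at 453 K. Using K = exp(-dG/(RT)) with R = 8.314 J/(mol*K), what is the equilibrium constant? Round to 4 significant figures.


dG is in kJ/mol; multiply by 1000 to match R in J/(mol*K).
RT = 8.314 * 453 = 3766.242 J/mol
exponent = -dG*1000 / (RT) = -(1.67*1000) / 3766.242 = -0.44341282
K = exp(-0.44341282)
K = 0.64184219, rounded to 4 significant figures:

0.6418


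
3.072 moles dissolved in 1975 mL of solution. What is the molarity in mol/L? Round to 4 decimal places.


Convert volume to liters: V_L = V_mL / 1000.
V_L = 1975 / 1000 = 1.975 L
M = n / V_L = 3.072 / 1.975
M = 1.55544304 mol/L, rounded to 4 dp:

1.5554 mol/L


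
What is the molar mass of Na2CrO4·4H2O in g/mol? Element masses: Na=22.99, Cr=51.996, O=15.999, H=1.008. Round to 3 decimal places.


M = sum(count * atomic_mass) over atoms.
M = 2*22.99 + 1*51.996 + 8*15.999 + 8*1.008
M = 45.98 + 51.996 + 127.992 + 8.064
M = 234.032 g/mol, rounded to 3 dp:

234.032 g/mol


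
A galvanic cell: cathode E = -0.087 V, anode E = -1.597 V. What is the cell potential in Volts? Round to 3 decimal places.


Standard cell potential: E_cell = E_cathode - E_anode.
E_cell = -0.087 - (-1.597)
E_cell = 1.51 V, rounded to 3 dp:

1.510 V


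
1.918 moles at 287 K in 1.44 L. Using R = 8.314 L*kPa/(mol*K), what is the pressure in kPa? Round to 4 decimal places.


PV = nRT, solve for P = nRT / V.
nRT = 1.918 * 8.314 * 287 = 4576.5743
P = 4576.5743 / 1.44
P = 3178.17659722 kPa, rounded to 4 dp:

3178.1766 kPa


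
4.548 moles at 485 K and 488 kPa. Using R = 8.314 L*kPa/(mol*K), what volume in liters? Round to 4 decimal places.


PV = nRT, solve for V = nRT / P.
nRT = 4.548 * 8.314 * 485 = 18338.8549
V = 18338.8549 / 488
V = 37.5796207 L, rounded to 4 dp:

37.5796 L


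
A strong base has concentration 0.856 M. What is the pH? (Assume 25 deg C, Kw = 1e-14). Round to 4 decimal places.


A strong base dissociates completely, so [OH-] equals the given concentration.
pOH = -log10([OH-]) = -log10(0.856) = 0.067526
pH = 14 - pOH = 14 - 0.067526
pH = 13.932474, rounded to 4 dp:

13.9325


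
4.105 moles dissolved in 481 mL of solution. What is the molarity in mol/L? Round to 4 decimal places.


Convert volume to liters: V_L = V_mL / 1000.
V_L = 481 / 1000 = 0.481 L
M = n / V_L = 4.105 / 0.481
M = 8.53430353 mol/L, rounded to 4 dp:

8.5343 mol/L


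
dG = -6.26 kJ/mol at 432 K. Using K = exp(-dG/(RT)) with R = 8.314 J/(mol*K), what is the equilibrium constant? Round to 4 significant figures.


dG is in kJ/mol; multiply by 1000 to match R in J/(mol*K).
RT = 8.314 * 432 = 3591.648 J/mol
exponent = -dG*1000 / (RT) = -(-6.26*1000) / 3591.648 = 1.74293249
K = exp(1.74293249)
K = 5.7140753, rounded to 4 significant figures:

5.714


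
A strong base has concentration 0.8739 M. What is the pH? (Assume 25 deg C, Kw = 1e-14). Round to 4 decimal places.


A strong base dissociates completely, so [OH-] equals the given concentration.
pOH = -log10([OH-]) = -log10(0.8739) = 0.058538
pH = 14 - pOH = 14 - 0.058538
pH = 13.941462, rounded to 4 dp:

13.9415


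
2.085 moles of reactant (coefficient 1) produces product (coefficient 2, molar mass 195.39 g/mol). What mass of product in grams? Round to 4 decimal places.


Use the coefficient ratio to convert reactant moles to product moles, then multiply by the product's molar mass.
moles_P = moles_R * (coeff_P / coeff_R) = 2.085 * (2/1) = 4.17
mass_P = moles_P * M_P = 4.17 * 195.39
mass_P = 814.7763 g, rounded to 4 dp:

814.7763 g


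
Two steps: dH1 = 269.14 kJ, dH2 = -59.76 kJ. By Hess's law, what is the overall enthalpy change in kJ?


Hess's law: enthalpy is a state function, so add the step enthalpies.
dH_total = dH1 + dH2 = 269.14 + (-59.76)
dH_total = 209.38 kJ:

209.38 kJ


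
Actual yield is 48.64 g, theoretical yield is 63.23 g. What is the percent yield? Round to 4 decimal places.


% yield = 100 * actual / theoretical
% yield = 100 * 48.64 / 63.23
% yield = 76.92551004 %, rounded to 4 dp:

76.9255 %


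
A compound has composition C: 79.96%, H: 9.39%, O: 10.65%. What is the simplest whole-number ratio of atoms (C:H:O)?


Assume 100 g of compound, divide each mass% by atomic mass to get moles, then normalize by the smallest to get a raw atom ratio.
Moles per 100 g: C: 79.96/12.011 = 6.6572, H: 9.39/1.008 = 9.3155, O: 10.65/15.999 = 0.6657
Raw ratio (divide by min = 0.6657): C: 10.001, H: 13.994, O: 1.0
Multiply by 1 to clear fractions: C: 10.001 ~= 10, H: 13.994 ~= 14, O: 1.0 ~= 1
Reduce by GCD to get the simplest whole-number ratio:

10:14:1


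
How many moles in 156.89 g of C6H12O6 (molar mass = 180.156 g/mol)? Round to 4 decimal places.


n = mass / M
n = 156.89 / 180.156
n = 0.87085637 mol, rounded to 4 dp:

0.8709 mol


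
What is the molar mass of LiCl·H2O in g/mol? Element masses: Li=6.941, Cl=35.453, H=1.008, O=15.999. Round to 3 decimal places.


M = sum(count * atomic_mass) over atoms.
M = 1*6.941 + 1*35.453 + 2*1.008 + 1*15.999
M = 6.941 + 35.453 + 2.016 + 15.999
M = 60.409 g/mol, rounded to 3 dp:

60.409 g/mol


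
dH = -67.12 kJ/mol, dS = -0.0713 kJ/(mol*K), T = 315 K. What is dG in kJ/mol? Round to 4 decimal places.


Gibbs: dG = dH - T*dS (consistent units, dS already in kJ/(mol*K)).
T*dS = 315 * -0.0713 = -22.4595
dG = -67.12 - (-22.4595)
dG = -44.6605 kJ/mol, rounded to 4 dp:

-44.6605 kJ/mol


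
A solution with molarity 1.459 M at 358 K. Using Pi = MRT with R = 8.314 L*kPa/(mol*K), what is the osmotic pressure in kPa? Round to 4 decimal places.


Osmotic pressure (van't Hoff): Pi = M*R*T.
RT = 8.314 * 358 = 2976.412
Pi = 1.459 * 2976.412
Pi = 4342.585108 kPa, rounded to 4 dp:

4342.5851 kPa


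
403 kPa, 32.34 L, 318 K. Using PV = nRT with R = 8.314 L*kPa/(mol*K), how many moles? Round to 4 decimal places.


PV = nRT, solve for n = PV / (RT).
PV = 403 * 32.34 = 13033.02
RT = 8.314 * 318 = 2643.852
n = 13033.02 / 2643.852
n = 4.92955733 mol, rounded to 4 dp:

4.9296 mol


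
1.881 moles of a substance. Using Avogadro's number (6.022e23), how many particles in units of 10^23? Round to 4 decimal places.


N = n * NA, then divide by 1e23 for the requested units.
N / 1e23 = n * 6.022
N / 1e23 = 1.881 * 6.022
N / 1e23 = 11.327382, rounded to 4 dp:

11.3274


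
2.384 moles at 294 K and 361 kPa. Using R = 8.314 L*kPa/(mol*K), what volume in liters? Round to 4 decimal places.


PV = nRT, solve for V = nRT / P.
nRT = 2.384 * 8.314 * 294 = 5827.2493
V = 5827.2493 / 361
V = 16.14196482 L, rounded to 4 dp:

16.1420 L


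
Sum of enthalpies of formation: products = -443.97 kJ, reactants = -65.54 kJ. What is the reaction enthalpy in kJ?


dH_rxn = sum(dH_f products) - sum(dH_f reactants)
dH_rxn = -443.97 - (-65.54)
dH_rxn = -378.43 kJ:

-378.43 kJ


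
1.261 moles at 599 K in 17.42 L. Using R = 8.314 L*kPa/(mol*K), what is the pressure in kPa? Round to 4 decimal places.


PV = nRT, solve for P = nRT / V.
nRT = 1.261 * 8.314 * 599 = 6279.8884
P = 6279.8884 / 17.42
P = 360.49876005 kPa, rounded to 4 dp:

360.4988 kPa


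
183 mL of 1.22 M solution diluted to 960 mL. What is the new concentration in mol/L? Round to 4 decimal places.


Dilution: M1*V1 = M2*V2, solve for M2.
M2 = M1*V1 / V2
M2 = 1.22 * 183 / 960
M2 = 223.26 / 960
M2 = 0.2325625 mol/L, rounded to 4 dp:

0.2326 mol/L


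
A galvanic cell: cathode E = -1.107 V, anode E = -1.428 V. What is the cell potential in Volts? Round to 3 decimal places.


Standard cell potential: E_cell = E_cathode - E_anode.
E_cell = -1.107 - (-1.428)
E_cell = 0.321 V, rounded to 3 dp:

0.321 V


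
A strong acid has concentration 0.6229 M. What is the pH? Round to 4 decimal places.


A strong acid dissociates completely, so [H+] equals the given concentration.
pH = -log10([H+]) = -log10(0.6229)
pH = 0.20558167, rounded to 4 dp:

0.2056


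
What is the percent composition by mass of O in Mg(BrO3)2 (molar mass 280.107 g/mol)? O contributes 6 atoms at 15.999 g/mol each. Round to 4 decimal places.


pct = 100 * (n_elem * M_elem) / M_total
mass_contribution = 6 * 15.999 = 95.994 g/mol
pct = 100 * 95.994 / 280.107
pct = 34.27047521 %, rounded to 4 dp:

34.2705 %


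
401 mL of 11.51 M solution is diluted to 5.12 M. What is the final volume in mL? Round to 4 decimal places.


Dilution: M1*V1 = M2*V2, solve for V2.
V2 = M1*V1 / M2
V2 = 11.51 * 401 / 5.12
V2 = 4615.51 / 5.12
V2 = 901.46679688 mL, rounded to 4 dp:

901.4668 mL


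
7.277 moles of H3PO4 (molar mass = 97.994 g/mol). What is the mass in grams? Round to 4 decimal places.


mass = n * M
mass = 7.277 * 97.994
mass = 713.102338 g, rounded to 4 dp:

713.1023 g


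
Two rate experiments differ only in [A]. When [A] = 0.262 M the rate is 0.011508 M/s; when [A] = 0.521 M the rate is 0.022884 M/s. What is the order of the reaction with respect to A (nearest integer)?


Rate is proportional to [A]^n, so rate2/rate1 = ([A]2/[A]1)^n. Take logs to solve for n.
rate2/rate1 = 0.022884 / 0.011508 = 1.9885
[A]2/[A]1 = 0.521 / 0.262 = 1.9885
n = ln(1.9885) / ln(1.9885) = 1.0
Nearest integer order:

1


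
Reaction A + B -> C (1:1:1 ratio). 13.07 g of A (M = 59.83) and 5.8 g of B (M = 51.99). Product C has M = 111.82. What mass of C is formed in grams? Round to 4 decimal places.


Find moles of each reactant; the smaller value is the limiting reagent in a 1:1:1 reaction, so moles_C equals moles of the limiter.
n_A = mass_A / M_A = 13.07 / 59.83 = 0.218452 mol
n_B = mass_B / M_B = 5.8 / 51.99 = 0.11156 mol
Limiting reagent: B (smaller), n_limiting = 0.11156 mol
mass_C = n_limiting * M_C = 0.11156 * 111.82
mass_C = 12.4746392 g, rounded to 4 dp:

12.4746 g


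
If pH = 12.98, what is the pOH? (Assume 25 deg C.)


At 25 deg C, pH + pOH = 14.
pOH = 14 - pH = 14 - 12.98
pOH = 1.02:

1.02


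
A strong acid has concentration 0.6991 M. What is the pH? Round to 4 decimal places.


A strong acid dissociates completely, so [H+] equals the given concentration.
pH = -log10([H+]) = -log10(0.6991)
pH = 0.1554607, rounded to 4 dp:

0.1555


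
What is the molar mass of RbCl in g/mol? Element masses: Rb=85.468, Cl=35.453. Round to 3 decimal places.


M = sum(count * atomic_mass) over atoms.
M = 1*85.468 + 1*35.453
M = 85.468 + 35.453
M = 120.921 g/mol, rounded to 3 dp:

120.921 g/mol


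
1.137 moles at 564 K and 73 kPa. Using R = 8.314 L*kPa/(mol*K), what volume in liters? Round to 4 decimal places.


PV = nRT, solve for V = nRT / P.
nRT = 1.137 * 8.314 * 564 = 5331.5022
V = 5331.5022 / 73
V = 73.03427671 L, rounded to 4 dp:

73.0343 L


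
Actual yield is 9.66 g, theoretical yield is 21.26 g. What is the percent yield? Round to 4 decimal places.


% yield = 100 * actual / theoretical
% yield = 100 * 9.66 / 21.26
% yield = 45.4374412 %, rounded to 4 dp:

45.4374 %


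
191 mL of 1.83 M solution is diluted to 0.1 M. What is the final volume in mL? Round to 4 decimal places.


Dilution: M1*V1 = M2*V2, solve for V2.
V2 = M1*V1 / M2
V2 = 1.83 * 191 / 0.1
V2 = 349.53 / 0.1
V2 = 3495.3 mL, rounded to 4 dp:

3495.3000 mL


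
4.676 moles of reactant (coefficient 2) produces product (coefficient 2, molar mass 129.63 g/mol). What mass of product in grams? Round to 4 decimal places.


Use the coefficient ratio to convert reactant moles to product moles, then multiply by the product's molar mass.
moles_P = moles_R * (coeff_P / coeff_R) = 4.676 * (2/2) = 4.676
mass_P = moles_P * M_P = 4.676 * 129.63
mass_P = 606.14988 g, rounded to 4 dp:

606.1499 g


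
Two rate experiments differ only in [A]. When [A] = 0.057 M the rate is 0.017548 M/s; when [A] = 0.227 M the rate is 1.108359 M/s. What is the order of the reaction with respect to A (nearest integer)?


Rate is proportional to [A]^n, so rate2/rate1 = ([A]2/[A]1)^n. Take logs to solve for n.
rate2/rate1 = 1.108359 / 0.017548 = 63.1616
[A]2/[A]1 = 0.227 / 0.057 = 3.9825
n = ln(63.1616) / ln(3.9825) = 3.0
Nearest integer order:

3


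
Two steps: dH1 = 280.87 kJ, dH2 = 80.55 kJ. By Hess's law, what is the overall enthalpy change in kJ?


Hess's law: enthalpy is a state function, so add the step enthalpies.
dH_total = dH1 + dH2 = 280.87 + (80.55)
dH_total = 361.42 kJ:

361.42 kJ


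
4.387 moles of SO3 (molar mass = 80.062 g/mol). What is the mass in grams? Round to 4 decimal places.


mass = n * M
mass = 4.387 * 80.062
mass = 351.231994 g, rounded to 4 dp:

351.2320 g


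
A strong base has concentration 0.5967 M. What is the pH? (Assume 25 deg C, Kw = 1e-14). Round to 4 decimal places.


A strong base dissociates completely, so [OH-] equals the given concentration.
pOH = -log10([OH-]) = -log10(0.5967) = 0.224244
pH = 14 - pOH = 14 - 0.224244
pH = 13.775756, rounded to 4 dp:

13.7758


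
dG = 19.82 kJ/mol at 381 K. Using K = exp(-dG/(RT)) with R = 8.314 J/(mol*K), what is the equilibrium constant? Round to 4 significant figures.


dG is in kJ/mol; multiply by 1000 to match R in J/(mol*K).
RT = 8.314 * 381 = 3167.634 J/mol
exponent = -dG*1000 / (RT) = -(19.82*1000) / 3167.634 = -6.25703601
K = exp(-6.25703601)
K = 0.0019169191, rounded to 4 significant figures:

0.001917


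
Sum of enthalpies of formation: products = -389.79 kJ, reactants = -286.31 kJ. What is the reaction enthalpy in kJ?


dH_rxn = sum(dH_f products) - sum(dH_f reactants)
dH_rxn = -389.79 - (-286.31)
dH_rxn = -103.48 kJ:

-103.48 kJ


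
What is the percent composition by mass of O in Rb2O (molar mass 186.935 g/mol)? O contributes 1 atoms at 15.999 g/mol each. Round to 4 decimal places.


pct = 100 * (n_elem * M_elem) / M_total
mass_contribution = 1 * 15.999 = 15.999 g/mol
pct = 100 * 15.999 / 186.935
pct = 8.55858988 %, rounded to 4 dp:

8.5586 %


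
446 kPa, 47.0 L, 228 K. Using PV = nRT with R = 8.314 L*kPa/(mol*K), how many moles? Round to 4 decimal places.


PV = nRT, solve for n = PV / (RT).
PV = 446 * 47.0 = 20962.0
RT = 8.314 * 228 = 1895.592
n = 20962.0 / 1895.592
n = 11.0582868 mol, rounded to 4 dp:

11.0583 mol


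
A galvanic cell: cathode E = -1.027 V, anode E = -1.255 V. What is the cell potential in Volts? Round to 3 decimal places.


Standard cell potential: E_cell = E_cathode - E_anode.
E_cell = -1.027 - (-1.255)
E_cell = 0.228 V, rounded to 3 dp:

0.228 V


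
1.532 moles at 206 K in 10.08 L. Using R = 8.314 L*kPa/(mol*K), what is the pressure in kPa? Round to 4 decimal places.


PV = nRT, solve for P = nRT / V.
nRT = 1.532 * 8.314 * 206 = 2623.8319
P = 2623.8319 / 10.08
P = 260.30078373 kPa, rounded to 4 dp:

260.3008 kPa


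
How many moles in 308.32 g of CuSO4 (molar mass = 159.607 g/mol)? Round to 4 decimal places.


n = mass / M
n = 308.32 / 159.607
n = 1.93174485 mol, rounded to 4 dp:

1.9317 mol


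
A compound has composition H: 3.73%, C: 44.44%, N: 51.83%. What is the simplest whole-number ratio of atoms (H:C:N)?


Assume 100 g of compound, divide each mass% by atomic mass to get moles, then normalize by the smallest to get a raw atom ratio.
Moles per 100 g: H: 3.73/1.008 = 3.7004, C: 44.44/12.011 = 3.6999, N: 51.83/14.007 = 3.7003
Raw ratio (divide by min = 3.6999): H: 1.0, C: 1.0, N: 1.0
Multiply by 1 to clear fractions: H: 1.0 ~= 1, C: 1.0 ~= 1, N: 1.0 ~= 1
Reduce by GCD to get the simplest whole-number ratio:

1:1:1


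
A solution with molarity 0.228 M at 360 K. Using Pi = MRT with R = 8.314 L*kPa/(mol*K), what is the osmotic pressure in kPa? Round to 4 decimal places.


Osmotic pressure (van't Hoff): Pi = M*R*T.
RT = 8.314 * 360 = 2993.04
Pi = 0.228 * 2993.04
Pi = 682.41312 kPa, rounded to 4 dp:

682.4131 kPa


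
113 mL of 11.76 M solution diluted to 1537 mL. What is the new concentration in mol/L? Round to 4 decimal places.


Dilution: M1*V1 = M2*V2, solve for M2.
M2 = M1*V1 / V2
M2 = 11.76 * 113 / 1537
M2 = 1328.88 / 1537
M2 = 0.86459336 mol/L, rounded to 4 dp:

0.8646 mol/L


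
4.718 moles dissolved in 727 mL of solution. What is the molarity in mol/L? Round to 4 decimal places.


Convert volume to liters: V_L = V_mL / 1000.
V_L = 727 / 1000 = 0.727 L
M = n / V_L = 4.718 / 0.727
M = 6.48968363 mol/L, rounded to 4 dp:

6.4897 mol/L
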